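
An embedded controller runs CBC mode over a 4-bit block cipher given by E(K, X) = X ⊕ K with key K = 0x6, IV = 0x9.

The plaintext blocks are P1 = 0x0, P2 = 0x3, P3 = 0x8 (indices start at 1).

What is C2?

C2 = 0xA

CBC encryption: C_i = E(K, P_i ⊕ C_{i−1}), with C_{0} = IV.
C1: P1 ⊕ 0x9 = 0x9; E(K, 0x9) = 0xF.
C2: P2 ⊕ 0xF = 0xC; E(K, 0xC) = 0xA.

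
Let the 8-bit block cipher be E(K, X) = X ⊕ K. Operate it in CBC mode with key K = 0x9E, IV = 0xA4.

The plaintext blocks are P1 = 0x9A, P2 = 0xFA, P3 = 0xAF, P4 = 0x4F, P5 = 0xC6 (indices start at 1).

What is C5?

C5 = 0x7C

CBC encryption: C_i = E(K, P_i ⊕ C_{i−1}), with C_{0} = IV.
C1: P1 ⊕ 0xA4 = 0x3E; E(K, 0x3E) = 0xA0.
C2: P2 ⊕ 0xA0 = 0x5A; E(K, 0x5A) = 0xC4.
C3: P3 ⊕ 0xC4 = 0x6B; E(K, 0x6B) = 0xF5.
C4: P4 ⊕ 0xF5 = 0xBA; E(K, 0xBA) = 0x24.
C5: P5 ⊕ 0x24 = 0xE2; E(K, 0xE2) = 0x7C.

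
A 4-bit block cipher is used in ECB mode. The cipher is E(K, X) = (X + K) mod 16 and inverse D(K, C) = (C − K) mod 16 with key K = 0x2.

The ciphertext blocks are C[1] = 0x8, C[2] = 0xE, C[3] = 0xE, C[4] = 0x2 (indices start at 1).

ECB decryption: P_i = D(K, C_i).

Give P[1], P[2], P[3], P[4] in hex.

P[1] = 0x6, P[2] = 0xC, P[3] = 0xC, P[4] = 0x0

P[1]: D(K, 0x8) = 0x6.
P[2]: D(K, 0xE) = 0xC.
P[3]: D(K, 0xE) = 0xC.
P[4]: D(K, 0x2) = 0x0.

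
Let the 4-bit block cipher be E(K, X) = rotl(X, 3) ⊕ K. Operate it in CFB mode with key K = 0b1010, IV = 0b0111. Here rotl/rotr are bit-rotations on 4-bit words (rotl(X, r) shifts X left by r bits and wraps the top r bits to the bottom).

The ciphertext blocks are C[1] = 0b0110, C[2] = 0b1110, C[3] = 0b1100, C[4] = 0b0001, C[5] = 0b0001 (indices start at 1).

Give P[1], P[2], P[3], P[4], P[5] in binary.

P[1] = 0b0111, P[2] = 0b0111, P[3] = 0b0001, P[4] = 0b1101, P[5] = 0b0011

CFB decryption: P_i = C_i ⊕ E(K, C_{i−1}), with C_{0} = IV.
P[1]: E(K, 0b0111) = 0b0001; 0b0110 ⊕ 0b0001 = 0b0111.
P[2]: E(K, 0b0110) = 0b1001; 0b1110 ⊕ 0b1001 = 0b0111.
P[3]: E(K, 0b1110) = 0b1101; 0b1100 ⊕ 0b1101 = 0b0001.
P[4]: E(K, 0b1100) = 0b1100; 0b0001 ⊕ 0b1100 = 0b1101.
P[5]: E(K, 0b0001) = 0b0010; 0b0001 ⊕ 0b0010 = 0b0011.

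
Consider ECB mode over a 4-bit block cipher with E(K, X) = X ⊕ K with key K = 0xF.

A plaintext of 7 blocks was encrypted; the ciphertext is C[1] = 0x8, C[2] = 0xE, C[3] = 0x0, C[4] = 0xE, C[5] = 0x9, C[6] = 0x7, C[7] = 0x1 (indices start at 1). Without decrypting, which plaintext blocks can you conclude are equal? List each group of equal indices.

ECB encrypts each block independently with the same key, so equal ciphertext blocks imply equal plaintext blocks.
C[2] = C[4] = 0xE, so P[2] = P[4].

P[2] = P[4]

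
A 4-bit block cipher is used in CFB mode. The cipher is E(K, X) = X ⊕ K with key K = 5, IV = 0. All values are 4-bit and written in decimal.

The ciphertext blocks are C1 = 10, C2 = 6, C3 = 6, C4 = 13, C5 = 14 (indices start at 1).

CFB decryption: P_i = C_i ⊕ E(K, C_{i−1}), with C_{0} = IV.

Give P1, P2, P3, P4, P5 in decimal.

P1 = 15, P2 = 9, P3 = 5, P4 = 14, P5 = 6

P1: E(K, 0) = 5; 10 ⊕ 5 = 15.
P2: E(K, 10) = 15; 6 ⊕ 15 = 9.
P3: E(K, 6) = 3; 6 ⊕ 3 = 5.
P4: E(K, 6) = 3; 13 ⊕ 3 = 14.
P5: E(K, 13) = 8; 14 ⊕ 8 = 6.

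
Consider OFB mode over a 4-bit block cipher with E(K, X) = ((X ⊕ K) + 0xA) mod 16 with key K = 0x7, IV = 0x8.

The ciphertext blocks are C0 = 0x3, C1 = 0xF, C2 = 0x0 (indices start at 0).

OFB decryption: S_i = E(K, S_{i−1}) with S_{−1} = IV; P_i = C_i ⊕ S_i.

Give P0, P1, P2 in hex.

P0: S = E(K, 0x8) = 0x9; 0x3 ⊕ 0x9 = 0xA.
P1: S = E(K, 0x9) = 0x8; 0xF ⊕ 0x8 = 0x7.
P2: S = E(K, 0x8) = 0x9; 0x0 ⊕ 0x9 = 0x9.

P0 = 0xA, P1 = 0x7, P2 = 0x9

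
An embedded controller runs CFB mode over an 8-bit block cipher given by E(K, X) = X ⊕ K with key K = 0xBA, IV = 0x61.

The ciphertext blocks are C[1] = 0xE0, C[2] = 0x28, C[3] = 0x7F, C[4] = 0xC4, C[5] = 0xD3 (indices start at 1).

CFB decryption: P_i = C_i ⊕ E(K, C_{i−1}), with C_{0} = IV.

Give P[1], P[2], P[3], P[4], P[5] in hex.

P[1] = 0x3B, P[2] = 0x72, P[3] = 0xED, P[4] = 0x01, P[5] = 0xAD

P[1]: E(K, 0x61) = 0xDB; 0xE0 ⊕ 0xDB = 0x3B.
P[2]: E(K, 0xE0) = 0x5A; 0x28 ⊕ 0x5A = 0x72.
P[3]: E(K, 0x28) = 0x92; 0x7F ⊕ 0x92 = 0xED.
P[4]: E(K, 0x7F) = 0xC5; 0xC4 ⊕ 0xC5 = 0x01.
P[5]: E(K, 0xC4) = 0x7E; 0xD3 ⊕ 0x7E = 0xAD.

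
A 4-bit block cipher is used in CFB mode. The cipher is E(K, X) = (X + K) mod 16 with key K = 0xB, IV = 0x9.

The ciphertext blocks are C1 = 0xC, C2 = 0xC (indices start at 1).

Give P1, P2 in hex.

CFB decryption: P_i = C_i ⊕ E(K, C_{i−1}), with C_{0} = IV.
P1: E(K, 0x9) = 0x4; 0xC ⊕ 0x4 = 0x8.
P2: E(K, 0xC) = 0x7; 0xC ⊕ 0x7 = 0xB.

P1 = 0x8, P2 = 0xB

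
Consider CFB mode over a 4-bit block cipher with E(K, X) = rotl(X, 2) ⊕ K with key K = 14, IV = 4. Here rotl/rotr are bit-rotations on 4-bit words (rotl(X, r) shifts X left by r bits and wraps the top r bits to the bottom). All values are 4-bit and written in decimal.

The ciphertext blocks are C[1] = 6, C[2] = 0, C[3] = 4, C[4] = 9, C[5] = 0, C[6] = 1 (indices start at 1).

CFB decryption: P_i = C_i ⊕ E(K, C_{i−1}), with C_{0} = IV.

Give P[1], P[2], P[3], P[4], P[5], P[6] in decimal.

P[1] = 9, P[2] = 7, P[3] = 10, P[4] = 6, P[5] = 8, P[6] = 15

P[1]: E(K, 4) = 15; 6 ⊕ 15 = 9.
P[2]: E(K, 6) = 7; 0 ⊕ 7 = 7.
P[3]: E(K, 0) = 14; 4 ⊕ 14 = 10.
P[4]: E(K, 4) = 15; 9 ⊕ 15 = 6.
P[5]: E(K, 9) = 8; 0 ⊕ 8 = 8.
P[6]: E(K, 0) = 14; 1 ⊕ 14 = 15.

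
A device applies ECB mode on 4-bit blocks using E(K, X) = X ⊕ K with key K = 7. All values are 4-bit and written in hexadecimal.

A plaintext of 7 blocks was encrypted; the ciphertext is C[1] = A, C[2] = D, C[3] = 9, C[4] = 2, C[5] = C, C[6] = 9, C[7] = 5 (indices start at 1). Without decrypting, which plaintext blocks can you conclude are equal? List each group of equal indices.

P[3] = P[6]

ECB encrypts each block independently with the same key, so equal ciphertext blocks imply equal plaintext blocks.
C[3] = C[6] = 9, so P[3] = P[6].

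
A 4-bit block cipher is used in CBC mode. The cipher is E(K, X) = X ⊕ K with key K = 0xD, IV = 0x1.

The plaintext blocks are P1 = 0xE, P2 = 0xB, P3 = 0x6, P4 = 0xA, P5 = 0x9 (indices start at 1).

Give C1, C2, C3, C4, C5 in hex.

C1 = 0x2, C2 = 0x4, C3 = 0xF, C4 = 0x8, C5 = 0xC

CBC encryption: C_i = E(K, P_i ⊕ C_{i−1}), with C_{0} = IV.
C1: P1 ⊕ 0x1 = 0xF; E(K, 0xF) = 0x2.
C2: P2 ⊕ 0x2 = 0x9; E(K, 0x9) = 0x4.
C3: P3 ⊕ 0x4 = 0x2; E(K, 0x2) = 0xF.
C4: P4 ⊕ 0xF = 0x5; E(K, 0x5) = 0x8.
C5: P5 ⊕ 0x8 = 0x1; E(K, 0x1) = 0xC.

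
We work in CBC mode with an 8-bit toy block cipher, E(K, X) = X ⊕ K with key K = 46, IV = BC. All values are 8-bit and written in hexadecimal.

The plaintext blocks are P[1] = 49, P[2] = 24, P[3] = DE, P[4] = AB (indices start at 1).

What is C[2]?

CBC encryption: C_i = E(K, P_i ⊕ C_{i−1}), with C_{0} = IV.
C[1]: P[1] ⊕ BC = F5; E(K, F5) = B3.
C[2]: P[2] ⊕ B3 = 97; E(K, 97) = D1.

C[2] = D1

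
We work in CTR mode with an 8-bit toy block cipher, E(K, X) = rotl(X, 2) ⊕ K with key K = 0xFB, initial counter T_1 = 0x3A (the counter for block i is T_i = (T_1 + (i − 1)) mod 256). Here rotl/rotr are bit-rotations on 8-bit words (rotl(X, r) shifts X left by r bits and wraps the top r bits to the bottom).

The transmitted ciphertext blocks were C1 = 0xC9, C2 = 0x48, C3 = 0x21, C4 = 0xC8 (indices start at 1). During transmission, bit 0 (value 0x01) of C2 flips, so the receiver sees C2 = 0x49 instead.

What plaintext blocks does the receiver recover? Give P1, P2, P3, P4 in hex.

CTR decryption: S_i = E(K, T_i) where T_i is the counter for block i; P_i = C_i ⊕ S_i.
Only C2 changed, to 0x49. In CTR, a change in C_i flips the same bit in P_i only; the keystream is unaffected. Decrypting the received ciphertext:
P1: T = 0x3A, S = E(K, T) = 0x13; 0xC9 ⊕ 0x13 = 0xDA.
P2: T = 0x3B, S = E(K, T) = 0x17; 0x49 ⊕ 0x17 = 0x5E.
P3: T = 0x3C, S = E(K, T) = 0x0B; 0x21 ⊕ 0x0B = 0x2A.
P4: T = 0x3D, S = E(K, T) = 0x0F; 0xC8 ⊕ 0x0F = 0xC7.
Blocks that differ from the original plaintext: P2.

P1 = 0xDA, P2 = 0x5E, P3 = 0x2A, P4 = 0xC7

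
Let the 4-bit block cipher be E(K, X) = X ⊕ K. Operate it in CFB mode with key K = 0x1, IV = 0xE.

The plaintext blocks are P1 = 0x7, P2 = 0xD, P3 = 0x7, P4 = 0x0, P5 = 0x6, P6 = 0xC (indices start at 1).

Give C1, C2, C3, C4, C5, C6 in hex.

C1 = 0x8, C2 = 0x4, C3 = 0x2, C4 = 0x3, C5 = 0x4, C6 = 0x9

CFB encryption: C_i = P_i ⊕ E(K, C_{i−1}), with C_{0} = IV.
C1: E(K, 0xE) = 0xF; 0x7 ⊕ 0xF = 0x8.
C2: E(K, 0x8) = 0x9; 0xD ⊕ 0x9 = 0x4.
C3: E(K, 0x4) = 0x5; 0x7 ⊕ 0x5 = 0x2.
C4: E(K, 0x2) = 0x3; 0x0 ⊕ 0x3 = 0x3.
C5: E(K, 0x3) = 0x2; 0x6 ⊕ 0x2 = 0x4.
C6: E(K, 0x4) = 0x5; 0xC ⊕ 0x5 = 0x9.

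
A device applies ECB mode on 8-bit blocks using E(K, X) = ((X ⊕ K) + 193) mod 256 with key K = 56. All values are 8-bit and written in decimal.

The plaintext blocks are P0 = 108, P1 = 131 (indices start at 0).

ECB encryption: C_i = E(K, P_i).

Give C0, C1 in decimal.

C0: E(K, 108) = 21.
C1: E(K, 131) = 124.

C0 = 21, C1 = 124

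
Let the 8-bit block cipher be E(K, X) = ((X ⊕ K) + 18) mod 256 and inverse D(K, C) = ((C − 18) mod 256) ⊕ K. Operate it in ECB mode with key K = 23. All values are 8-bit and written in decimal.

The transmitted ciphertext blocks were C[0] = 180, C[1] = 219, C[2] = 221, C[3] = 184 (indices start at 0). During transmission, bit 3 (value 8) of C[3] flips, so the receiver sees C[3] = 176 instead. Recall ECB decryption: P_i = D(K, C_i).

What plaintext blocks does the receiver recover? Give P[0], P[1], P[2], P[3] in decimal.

Only C[3] changed, to 176. In ECB, a change in C_i affects only P_i. Decrypting the received ciphertext:
P[0]: D(K, 180) = 181.
P[1]: D(K, 219) = 222.
P[2]: D(K, 221) = 220.
P[3]: D(K, 176) = 137.
Blocks that differ from the original plaintext: P[3].

P[0] = 181, P[1] = 222, P[2] = 220, P[3] = 137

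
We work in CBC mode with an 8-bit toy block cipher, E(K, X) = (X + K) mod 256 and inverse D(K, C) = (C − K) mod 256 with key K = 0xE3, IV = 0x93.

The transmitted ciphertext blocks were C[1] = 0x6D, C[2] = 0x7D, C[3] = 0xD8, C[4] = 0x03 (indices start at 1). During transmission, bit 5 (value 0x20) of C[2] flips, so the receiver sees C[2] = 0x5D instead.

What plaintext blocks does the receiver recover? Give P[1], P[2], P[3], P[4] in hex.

CBC decryption: P_i = D(K, C_i) ⊕ C_{i−1}, with C_{0} = IV.
Only C[2] changed, to 0x5D. In CBC, a change in C_i garbles P_i and flips the same bit in P_{i+1}. Decrypting the received ciphertext:
P[1]: D(K, 0x6D) = 0x8A; 0x8A ⊕ 0x93 = 0x19.
P[2]: D(K, 0x5D) = 0x7A; 0x7A ⊕ 0x6D = 0x17.
P[3]: D(K, 0xD8) = 0xF5; 0xF5 ⊕ 0x5D = 0xA8.
P[4]: D(K, 0x03) = 0x20; 0x20 ⊕ 0xD8 = 0xF8.
Blocks that differ from the original plaintext: P[2], P[3].

P[1] = 0x19, P[2] = 0x17, P[3] = 0xA8, P[4] = 0xF8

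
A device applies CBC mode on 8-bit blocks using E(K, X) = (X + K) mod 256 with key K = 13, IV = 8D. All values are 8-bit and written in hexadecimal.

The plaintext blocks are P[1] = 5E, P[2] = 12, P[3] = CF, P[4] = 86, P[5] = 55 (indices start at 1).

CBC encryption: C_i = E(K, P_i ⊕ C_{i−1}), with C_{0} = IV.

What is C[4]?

C[1]: P[1] ⊕ 8D = D3; E(K, D3) = E6.
C[2]: P[2] ⊕ E6 = F4; E(K, F4) = 07.
C[3]: P[3] ⊕ 07 = C8; E(K, C8) = DB.
C[4]: P[4] ⊕ DB = 5D; E(K, 5D) = 70.

C[4] = 70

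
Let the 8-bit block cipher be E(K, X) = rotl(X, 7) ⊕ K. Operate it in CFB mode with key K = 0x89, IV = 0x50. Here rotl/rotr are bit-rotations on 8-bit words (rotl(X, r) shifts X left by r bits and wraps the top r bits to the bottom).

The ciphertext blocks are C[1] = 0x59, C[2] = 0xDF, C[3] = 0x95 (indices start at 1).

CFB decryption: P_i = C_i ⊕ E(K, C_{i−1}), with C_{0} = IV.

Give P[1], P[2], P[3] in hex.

P[1] = 0xF8, P[2] = 0xFA, P[3] = 0xF3

P[1]: E(K, 0x50) = 0xA1; 0x59 ⊕ 0xA1 = 0xF8.
P[2]: E(K, 0x59) = 0x25; 0xDF ⊕ 0x25 = 0xFA.
P[3]: E(K, 0xDF) = 0x66; 0x95 ⊕ 0x66 = 0xF3.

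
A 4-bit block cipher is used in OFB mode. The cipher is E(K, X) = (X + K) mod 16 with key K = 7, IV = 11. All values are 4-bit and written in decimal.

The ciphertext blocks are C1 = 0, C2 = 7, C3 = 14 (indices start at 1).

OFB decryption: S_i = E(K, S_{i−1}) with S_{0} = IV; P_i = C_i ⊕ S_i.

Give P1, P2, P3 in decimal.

P1 = 2, P2 = 14, P3 = 14

P1: S = E(K, 11) = 2; 0 ⊕ 2 = 2.
P2: S = E(K, 2) = 9; 7 ⊕ 9 = 14.
P3: S = E(K, 9) = 0; 14 ⊕ 0 = 14.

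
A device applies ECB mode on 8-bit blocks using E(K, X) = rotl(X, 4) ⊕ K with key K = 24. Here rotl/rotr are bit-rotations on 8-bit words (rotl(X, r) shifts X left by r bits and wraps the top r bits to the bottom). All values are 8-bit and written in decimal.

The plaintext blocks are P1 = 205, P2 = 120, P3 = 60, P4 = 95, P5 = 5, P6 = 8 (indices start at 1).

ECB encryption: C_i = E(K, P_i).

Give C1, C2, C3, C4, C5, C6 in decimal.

C1: E(K, 205) = 196.
C2: E(K, 120) = 159.
C3: E(K, 60) = 219.
C4: E(K, 95) = 237.
C5: E(K, 5) = 72.
C6: E(K, 8) = 152.

C1 = 196, C2 = 159, C3 = 219, C4 = 237, C5 = 72, C6 = 152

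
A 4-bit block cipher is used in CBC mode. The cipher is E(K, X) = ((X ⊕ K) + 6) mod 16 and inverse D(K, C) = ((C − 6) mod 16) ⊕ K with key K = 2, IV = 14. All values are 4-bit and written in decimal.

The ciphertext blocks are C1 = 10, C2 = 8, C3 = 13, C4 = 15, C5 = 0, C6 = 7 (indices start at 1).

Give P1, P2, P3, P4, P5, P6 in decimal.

CBC decryption: P_i = D(K, C_i) ⊕ C_{i−1}, with C_{0} = IV.
P1: D(K, 10) = 6; 6 ⊕ 14 = 8.
P2: D(K, 8) = 0; 0 ⊕ 10 = 10.
P3: D(K, 13) = 5; 5 ⊕ 8 = 13.
P4: D(K, 15) = 11; 11 ⊕ 13 = 6.
P5: D(K, 0) = 8; 8 ⊕ 15 = 7.
P6: D(K, 7) = 3; 3 ⊕ 0 = 3.

P1 = 8, P2 = 10, P3 = 13, P4 = 6, P5 = 7, P6 = 3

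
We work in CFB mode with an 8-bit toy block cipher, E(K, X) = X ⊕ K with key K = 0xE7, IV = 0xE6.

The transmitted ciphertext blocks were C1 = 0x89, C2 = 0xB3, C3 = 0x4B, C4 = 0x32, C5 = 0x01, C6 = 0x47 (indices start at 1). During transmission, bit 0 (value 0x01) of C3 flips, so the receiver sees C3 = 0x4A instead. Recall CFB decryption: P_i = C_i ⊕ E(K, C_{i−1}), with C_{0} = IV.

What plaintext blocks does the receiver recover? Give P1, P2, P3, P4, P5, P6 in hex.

Only C3 changed, to 0x4A. In CFB, a change in C_i flips the same bit in P_i and garbles P_{i+1}. Decrypting the received ciphertext:
P1: E(K, 0xE6) = 0x01; 0x89 ⊕ 0x01 = 0x88.
P2: E(K, 0x89) = 0x6E; 0xB3 ⊕ 0x6E = 0xDD.
P3: E(K, 0xB3) = 0x54; 0x4A ⊕ 0x54 = 0x1E.
P4: E(K, 0x4A) = 0xAD; 0x32 ⊕ 0xAD = 0x9F.
P5: E(K, 0x32) = 0xD5; 0x01 ⊕ 0xD5 = 0xD4.
P6: E(K, 0x01) = 0xE6; 0x47 ⊕ 0xE6 = 0xA1.
Blocks that differ from the original plaintext: P3, P4.

P1 = 0x88, P2 = 0xDD, P3 = 0x1E, P4 = 0x9F, P5 = 0xD4, P6 = 0xA1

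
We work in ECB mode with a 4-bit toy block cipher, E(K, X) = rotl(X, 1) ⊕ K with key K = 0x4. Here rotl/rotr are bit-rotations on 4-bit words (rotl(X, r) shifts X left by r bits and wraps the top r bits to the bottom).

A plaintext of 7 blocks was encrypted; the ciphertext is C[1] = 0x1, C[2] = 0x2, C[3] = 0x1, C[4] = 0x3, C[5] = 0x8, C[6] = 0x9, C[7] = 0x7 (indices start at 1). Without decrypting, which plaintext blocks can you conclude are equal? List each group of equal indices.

ECB encrypts each block independently with the same key, so equal ciphertext blocks imply equal plaintext blocks.
C[1] = C[3] = 0x1, so P[1] = P[3].

P[1] = P[3]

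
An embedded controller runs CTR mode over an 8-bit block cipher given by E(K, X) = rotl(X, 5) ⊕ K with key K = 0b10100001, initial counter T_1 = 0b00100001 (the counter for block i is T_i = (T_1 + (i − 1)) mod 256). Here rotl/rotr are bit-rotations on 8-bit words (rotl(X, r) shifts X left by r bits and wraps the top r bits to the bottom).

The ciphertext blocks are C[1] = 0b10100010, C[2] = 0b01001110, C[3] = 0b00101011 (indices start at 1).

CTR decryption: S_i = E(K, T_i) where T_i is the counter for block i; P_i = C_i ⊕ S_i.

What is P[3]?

P[3]: T = 0b00100011, S = E(K, T) = 0b11000101; 0b00101011 ⊕ 0b11000101 = 0b11101110.

P[3] = 0b11101110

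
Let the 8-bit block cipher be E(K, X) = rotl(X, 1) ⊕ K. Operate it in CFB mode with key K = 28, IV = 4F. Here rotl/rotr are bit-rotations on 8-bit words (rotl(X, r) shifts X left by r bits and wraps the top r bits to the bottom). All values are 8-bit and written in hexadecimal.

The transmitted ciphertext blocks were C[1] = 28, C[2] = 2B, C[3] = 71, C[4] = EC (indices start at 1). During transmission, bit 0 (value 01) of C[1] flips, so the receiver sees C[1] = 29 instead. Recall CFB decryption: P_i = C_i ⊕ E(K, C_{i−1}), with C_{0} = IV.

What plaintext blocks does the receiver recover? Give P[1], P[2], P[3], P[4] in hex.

P[1] = 9F, P[2] = 51, P[3] = 0F, P[4] = 26

Only C[1] changed, to 29. In CFB, a change in C_i flips the same bit in P_i and garbles P_{i+1}. Decrypting the received ciphertext:
P[1]: E(K, 4F) = B6; 29 ⊕ B6 = 9F.
P[2]: E(K, 29) = 7A; 2B ⊕ 7A = 51.
P[3]: E(K, 2B) = 7E; 71 ⊕ 7E = 0F.
P[4]: E(K, 71) = CA; EC ⊕ CA = 26.
Blocks that differ from the original plaintext: P[1], P[2].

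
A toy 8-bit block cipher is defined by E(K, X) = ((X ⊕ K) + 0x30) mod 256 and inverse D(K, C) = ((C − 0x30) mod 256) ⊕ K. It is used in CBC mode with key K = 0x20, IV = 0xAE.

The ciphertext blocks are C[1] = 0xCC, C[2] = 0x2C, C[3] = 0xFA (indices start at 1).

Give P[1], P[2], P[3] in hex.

P[1] = 0x12, P[2] = 0x10, P[3] = 0xC6

CBC decryption: P_i = D(K, C_i) ⊕ C_{i−1}, with C_{0} = IV.
P[1]: D(K, 0xCC) = 0xBC; 0xBC ⊕ 0xAE = 0x12.
P[2]: D(K, 0x2C) = 0xDC; 0xDC ⊕ 0xCC = 0x10.
P[3]: D(K, 0xFA) = 0xEA; 0xEA ⊕ 0x2C = 0xC6.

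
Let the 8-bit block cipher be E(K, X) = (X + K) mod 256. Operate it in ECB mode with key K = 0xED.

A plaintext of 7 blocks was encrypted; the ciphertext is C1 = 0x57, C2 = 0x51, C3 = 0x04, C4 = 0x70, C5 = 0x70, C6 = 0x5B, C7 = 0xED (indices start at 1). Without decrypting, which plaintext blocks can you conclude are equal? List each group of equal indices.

P4 = P5

ECB encrypts each block independently with the same key, so equal ciphertext blocks imply equal plaintext blocks.
C4 = C5 = 0x70, so P4 = P5.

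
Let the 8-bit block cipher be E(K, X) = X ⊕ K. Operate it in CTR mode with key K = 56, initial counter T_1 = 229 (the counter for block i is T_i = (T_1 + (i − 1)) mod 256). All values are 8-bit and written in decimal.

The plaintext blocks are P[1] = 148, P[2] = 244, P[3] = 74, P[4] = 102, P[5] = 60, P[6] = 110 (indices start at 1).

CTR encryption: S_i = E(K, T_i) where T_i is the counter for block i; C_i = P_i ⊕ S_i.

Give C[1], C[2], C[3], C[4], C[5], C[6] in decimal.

C[1]: T = 229, S = E(K, T) = 221; 148 ⊕ 221 = 73.
C[2]: T = 230, S = E(K, T) = 222; 244 ⊕ 222 = 42.
C[3]: T = 231, S = E(K, T) = 223; 74 ⊕ 223 = 149.
C[4]: T = 232, S = E(K, T) = 208; 102 ⊕ 208 = 182.
C[5]: T = 233, S = E(K, T) = 209; 60 ⊕ 209 = 237.
C[6]: T = 234, S = E(K, T) = 210; 110 ⊕ 210 = 188.

C[1] = 73, C[2] = 42, C[3] = 149, C[4] = 182, C[5] = 237, C[6] = 188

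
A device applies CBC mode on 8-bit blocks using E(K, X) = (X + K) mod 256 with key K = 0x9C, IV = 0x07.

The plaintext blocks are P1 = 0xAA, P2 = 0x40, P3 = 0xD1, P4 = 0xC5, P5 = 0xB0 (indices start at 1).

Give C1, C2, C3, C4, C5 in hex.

CBC encryption: C_i = E(K, P_i ⊕ C_{i−1}), with C_{0} = IV.
C1: P1 ⊕ 0x07 = 0xAD; E(K, 0xAD) = 0x49.
C2: P2 ⊕ 0x49 = 0x09; E(K, 0x09) = 0xA5.
C3: P3 ⊕ 0xA5 = 0x74; E(K, 0x74) = 0x10.
C4: P4 ⊕ 0x10 = 0xD5; E(K, 0xD5) = 0x71.
C5: P5 ⊕ 0x71 = 0xC1; E(K, 0xC1) = 0x5D.

C1 = 0x49, C2 = 0xA5, C3 = 0x10, C4 = 0x71, C5 = 0x5D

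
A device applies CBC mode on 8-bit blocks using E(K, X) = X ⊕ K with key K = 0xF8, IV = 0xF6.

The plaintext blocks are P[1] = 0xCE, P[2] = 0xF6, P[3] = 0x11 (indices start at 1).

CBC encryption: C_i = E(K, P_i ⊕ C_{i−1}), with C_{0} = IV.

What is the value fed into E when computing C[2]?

C[1]: P[1] ⊕ 0xF6 = 0x38; E(K, 0x38) = 0xC0.
C[2]: P[2] ⊕ 0xC0 = 0x36; E(K, 0x36) = 0xCE.
So the input to E for block [2] is 0x36.

0x36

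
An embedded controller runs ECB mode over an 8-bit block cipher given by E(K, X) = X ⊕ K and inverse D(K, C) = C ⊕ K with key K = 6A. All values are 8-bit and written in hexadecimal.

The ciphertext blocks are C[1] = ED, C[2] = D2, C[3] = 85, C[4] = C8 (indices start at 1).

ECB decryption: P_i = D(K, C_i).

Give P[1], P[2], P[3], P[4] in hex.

P[1] = 87, P[2] = B8, P[3] = EF, P[4] = A2

P[1]: D(K, ED) = 87.
P[2]: D(K, D2) = B8.
P[3]: D(K, 85) = EF.
P[4]: D(K, C8) = A2.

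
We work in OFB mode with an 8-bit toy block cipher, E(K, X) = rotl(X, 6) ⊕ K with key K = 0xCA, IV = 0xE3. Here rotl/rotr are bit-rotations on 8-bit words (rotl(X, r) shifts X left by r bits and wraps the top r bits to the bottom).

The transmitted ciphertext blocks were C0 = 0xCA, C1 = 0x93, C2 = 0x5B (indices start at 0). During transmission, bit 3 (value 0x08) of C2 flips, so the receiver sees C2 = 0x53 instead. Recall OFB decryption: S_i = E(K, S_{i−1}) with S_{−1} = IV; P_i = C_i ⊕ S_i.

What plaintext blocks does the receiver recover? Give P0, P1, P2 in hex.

Only C2 changed, to 0x53. In OFB, a change in C_i flips the same bit in P_i only; the keystream is unaffected. Decrypting the received ciphertext:
P0: S = E(K, 0xE3) = 0x32; 0xCA ⊕ 0x32 = 0xF8.
P1: S = E(K, 0x32) = 0x46; 0x93 ⊕ 0x46 = 0xD5.
P2: S = E(K, 0x46) = 0x5B; 0x53 ⊕ 0x5B = 0x08.
Blocks that differ from the original plaintext: P2.

P0 = 0xF8, P1 = 0xD5, P2 = 0x08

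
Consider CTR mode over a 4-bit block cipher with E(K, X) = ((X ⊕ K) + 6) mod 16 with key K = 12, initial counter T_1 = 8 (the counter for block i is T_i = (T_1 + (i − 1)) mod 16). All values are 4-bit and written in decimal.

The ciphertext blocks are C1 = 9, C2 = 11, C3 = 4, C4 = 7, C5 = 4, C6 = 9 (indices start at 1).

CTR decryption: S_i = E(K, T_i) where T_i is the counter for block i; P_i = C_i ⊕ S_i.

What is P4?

P4 = 10

P4: T = 11, S = E(K, T) = 13; 7 ⊕ 13 = 10.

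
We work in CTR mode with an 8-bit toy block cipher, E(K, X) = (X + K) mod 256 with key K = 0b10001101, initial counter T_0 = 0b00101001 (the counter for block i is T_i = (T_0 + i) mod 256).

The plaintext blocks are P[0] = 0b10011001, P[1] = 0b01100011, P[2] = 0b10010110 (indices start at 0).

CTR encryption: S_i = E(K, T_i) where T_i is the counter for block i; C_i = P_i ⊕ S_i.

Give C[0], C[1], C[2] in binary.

C[0]: T = 0b00101001, S = E(K, T) = 0b10110110; 0b10011001 ⊕ 0b10110110 = 0b00101111.
C[1]: T = 0b00101010, S = E(K, T) = 0b10110111; 0b01100011 ⊕ 0b10110111 = 0b11010100.
C[2]: T = 0b00101011, S = E(K, T) = 0b10111000; 0b10010110 ⊕ 0b10111000 = 0b00101110.

C[0] = 0b00101111, C[1] = 0b11010100, C[2] = 0b00101110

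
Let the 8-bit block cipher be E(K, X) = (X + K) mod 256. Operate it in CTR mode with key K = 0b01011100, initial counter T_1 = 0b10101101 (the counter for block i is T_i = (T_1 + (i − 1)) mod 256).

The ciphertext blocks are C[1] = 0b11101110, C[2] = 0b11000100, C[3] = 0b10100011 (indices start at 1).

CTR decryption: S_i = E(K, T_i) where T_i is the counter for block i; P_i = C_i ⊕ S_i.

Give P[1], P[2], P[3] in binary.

P[1] = 0b11100111, P[2] = 0b11001110, P[3] = 0b10101000

P[1]: T = 0b10101101, S = E(K, T) = 0b00001001; 0b11101110 ⊕ 0b00001001 = 0b11100111.
P[2]: T = 0b10101110, S = E(K, T) = 0b00001010; 0b11000100 ⊕ 0b00001010 = 0b11001110.
P[3]: T = 0b10101111, S = E(K, T) = 0b00001011; 0b10100011 ⊕ 0b00001011 = 0b10101000.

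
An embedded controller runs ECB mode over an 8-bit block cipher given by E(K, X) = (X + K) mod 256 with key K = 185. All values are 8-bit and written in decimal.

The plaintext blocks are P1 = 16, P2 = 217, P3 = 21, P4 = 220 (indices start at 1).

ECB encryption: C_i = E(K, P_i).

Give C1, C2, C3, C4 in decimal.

C1: E(K, 16) = 201.
C2: E(K, 217) = 146.
C3: E(K, 21) = 206.
C4: E(K, 220) = 149.

C1 = 201, C2 = 146, C3 = 206, C4 = 149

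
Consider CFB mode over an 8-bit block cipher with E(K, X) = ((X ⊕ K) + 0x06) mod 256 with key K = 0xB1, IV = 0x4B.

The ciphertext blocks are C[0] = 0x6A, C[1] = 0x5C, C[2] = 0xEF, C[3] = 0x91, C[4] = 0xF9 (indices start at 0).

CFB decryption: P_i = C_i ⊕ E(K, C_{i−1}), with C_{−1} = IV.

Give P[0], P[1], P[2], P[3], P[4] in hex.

P[0]: E(K, 0x4B) = 0x00; 0x6A ⊕ 0x00 = 0x6A.
P[1]: E(K, 0x6A) = 0xE1; 0x5C ⊕ 0xE1 = 0xBD.
P[2]: E(K, 0x5C) = 0xF3; 0xEF ⊕ 0xF3 = 0x1C.
P[3]: E(K, 0xEF) = 0x64; 0x91 ⊕ 0x64 = 0xF5.
P[4]: E(K, 0x91) = 0x26; 0xF9 ⊕ 0x26 = 0xDF.

P[0] = 0x6A, P[1] = 0xBD, P[2] = 0x1C, P[3] = 0xF5, P[4] = 0xDF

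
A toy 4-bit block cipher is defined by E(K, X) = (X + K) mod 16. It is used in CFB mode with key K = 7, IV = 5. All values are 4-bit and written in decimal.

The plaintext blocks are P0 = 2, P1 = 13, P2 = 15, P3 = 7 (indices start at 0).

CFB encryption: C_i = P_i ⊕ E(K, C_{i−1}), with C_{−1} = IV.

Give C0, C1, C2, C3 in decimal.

C0 = 14, C1 = 8, C2 = 0, C3 = 0

C0: E(K, 5) = 12; 2 ⊕ 12 = 14.
C1: E(K, 14) = 5; 13 ⊕ 5 = 8.
C2: E(K, 8) = 15; 15 ⊕ 15 = 0.
C3: E(K, 0) = 7; 7 ⊕ 7 = 0.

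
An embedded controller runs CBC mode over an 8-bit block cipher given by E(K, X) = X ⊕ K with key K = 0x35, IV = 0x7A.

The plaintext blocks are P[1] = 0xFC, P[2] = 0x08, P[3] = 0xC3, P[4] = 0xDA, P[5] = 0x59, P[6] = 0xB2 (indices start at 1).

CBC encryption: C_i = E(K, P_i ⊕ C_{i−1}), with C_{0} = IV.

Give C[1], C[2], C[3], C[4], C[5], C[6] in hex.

C[1]: P[1] ⊕ 0x7A = 0x86; E(K, 0x86) = 0xB3.
C[2]: P[2] ⊕ 0xB3 = 0xBB; E(K, 0xBB) = 0x8E.
C[3]: P[3] ⊕ 0x8E = 0x4D; E(K, 0x4D) = 0x78.
C[4]: P[4] ⊕ 0x78 = 0xA2; E(K, 0xA2) = 0x97.
C[5]: P[5] ⊕ 0x97 = 0xCE; E(K, 0xCE) = 0xFB.
C[6]: P[6] ⊕ 0xFB = 0x49; E(K, 0x49) = 0x7C.

C[1] = 0xB3, C[2] = 0x8E, C[3] = 0x78, C[4] = 0x97, C[5] = 0xFB, C[6] = 0x7C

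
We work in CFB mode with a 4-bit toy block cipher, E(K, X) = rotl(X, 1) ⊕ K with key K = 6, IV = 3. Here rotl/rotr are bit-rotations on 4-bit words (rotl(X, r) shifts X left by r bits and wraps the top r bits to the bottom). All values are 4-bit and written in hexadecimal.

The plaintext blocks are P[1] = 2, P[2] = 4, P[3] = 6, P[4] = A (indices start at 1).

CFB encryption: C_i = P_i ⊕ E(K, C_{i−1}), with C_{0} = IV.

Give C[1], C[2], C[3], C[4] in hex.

C[1]: E(K, 3) = 0; 2 ⊕ 0 = 2.
C[2]: E(K, 2) = 2; 4 ⊕ 2 = 6.
C[3]: E(K, 6) = A; 6 ⊕ A = C.
C[4]: E(K, C) = F; A ⊕ F = 5.

C[1] = 2, C[2] = 6, C[3] = C, C[4] = 5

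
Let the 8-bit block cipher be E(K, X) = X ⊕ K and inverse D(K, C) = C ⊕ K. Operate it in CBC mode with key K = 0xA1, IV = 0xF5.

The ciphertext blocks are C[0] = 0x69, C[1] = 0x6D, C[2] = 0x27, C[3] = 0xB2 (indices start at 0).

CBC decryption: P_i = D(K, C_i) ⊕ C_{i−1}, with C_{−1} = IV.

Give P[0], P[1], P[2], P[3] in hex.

P[0]: D(K, 0x69) = 0xC8; 0xC8 ⊕ 0xF5 = 0x3D.
P[1]: D(K, 0x6D) = 0xCC; 0xCC ⊕ 0x69 = 0xA5.
P[2]: D(K, 0x27) = 0x86; 0x86 ⊕ 0x6D = 0xEB.
P[3]: D(K, 0xB2) = 0x13; 0x13 ⊕ 0x27 = 0x34.

P[0] = 0x3D, P[1] = 0xA5, P[2] = 0xEB, P[3] = 0x34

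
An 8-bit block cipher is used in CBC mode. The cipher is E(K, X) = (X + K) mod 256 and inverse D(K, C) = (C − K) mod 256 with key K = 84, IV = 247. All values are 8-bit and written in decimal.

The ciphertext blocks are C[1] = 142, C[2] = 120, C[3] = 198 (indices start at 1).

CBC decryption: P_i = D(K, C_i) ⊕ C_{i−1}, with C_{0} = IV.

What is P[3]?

P[3]: D(K, 198) = 114; 114 ⊕ 120 = 10.

P[3] = 10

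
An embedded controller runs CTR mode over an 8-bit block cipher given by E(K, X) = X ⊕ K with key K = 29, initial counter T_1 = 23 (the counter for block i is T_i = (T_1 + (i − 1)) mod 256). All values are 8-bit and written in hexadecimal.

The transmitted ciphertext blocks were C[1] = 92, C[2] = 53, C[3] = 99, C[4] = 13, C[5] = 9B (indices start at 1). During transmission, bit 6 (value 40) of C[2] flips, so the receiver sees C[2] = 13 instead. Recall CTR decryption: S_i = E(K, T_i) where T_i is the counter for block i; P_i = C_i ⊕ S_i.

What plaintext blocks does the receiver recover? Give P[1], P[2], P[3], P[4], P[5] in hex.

Only C[2] changed, to 13. In CTR, a change in C_i flips the same bit in P_i only; the keystream is unaffected. Decrypting the received ciphertext:
P[1]: T = 23, S = E(K, T) = 0A; 92 ⊕ 0A = 98.
P[2]: T = 24, S = E(K, T) = 0D; 13 ⊕ 0D = 1E.
P[3]: T = 25, S = E(K, T) = 0C; 99 ⊕ 0C = 95.
P[4]: T = 26, S = E(K, T) = 0F; 13 ⊕ 0F = 1C.
P[5]: T = 27, S = E(K, T) = 0E; 9B ⊕ 0E = 95.
Blocks that differ from the original plaintext: P[2].

P[1] = 98, P[2] = 1E, P[3] = 95, P[4] = 1C, P[5] = 95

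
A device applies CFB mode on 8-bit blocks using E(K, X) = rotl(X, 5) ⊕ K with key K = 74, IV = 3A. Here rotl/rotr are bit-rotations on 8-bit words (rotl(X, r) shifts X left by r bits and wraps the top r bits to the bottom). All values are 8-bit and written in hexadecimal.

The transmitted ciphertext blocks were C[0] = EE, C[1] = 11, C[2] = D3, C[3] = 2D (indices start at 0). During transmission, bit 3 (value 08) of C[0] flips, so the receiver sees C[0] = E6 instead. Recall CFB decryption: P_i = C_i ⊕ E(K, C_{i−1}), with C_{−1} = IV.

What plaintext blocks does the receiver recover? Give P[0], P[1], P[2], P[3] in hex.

P[0] = D5, P[1] = B9, P[2] = 85, P[3] = 23

Only C[0] changed, to E6. In CFB, a change in C_i flips the same bit in P_i and garbles P_{i+1}. Decrypting the received ciphertext:
P[0]: E(K, 3A) = 33; E6 ⊕ 33 = D5.
P[1]: E(K, E6) = A8; 11 ⊕ A8 = B9.
P[2]: E(K, 11) = 56; D3 ⊕ 56 = 85.
P[3]: E(K, D3) = 0E; 2D ⊕ 0E = 23.
Blocks that differ from the original plaintext: P[0], P[1].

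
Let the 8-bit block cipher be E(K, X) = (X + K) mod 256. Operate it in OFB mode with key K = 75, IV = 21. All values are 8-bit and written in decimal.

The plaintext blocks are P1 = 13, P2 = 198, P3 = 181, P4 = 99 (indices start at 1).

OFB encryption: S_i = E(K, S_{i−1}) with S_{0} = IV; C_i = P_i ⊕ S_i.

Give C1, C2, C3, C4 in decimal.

C1 = 109, C2 = 109, C3 = 67, C4 = 34

C1: S = E(K, 21) = 96; 13 ⊕ 96 = 109.
C2: S = E(K, 96) = 171; 198 ⊕ 171 = 109.
C3: S = E(K, 171) = 246; 181 ⊕ 246 = 67.
C4: S = E(K, 246) = 65; 99 ⊕ 65 = 34.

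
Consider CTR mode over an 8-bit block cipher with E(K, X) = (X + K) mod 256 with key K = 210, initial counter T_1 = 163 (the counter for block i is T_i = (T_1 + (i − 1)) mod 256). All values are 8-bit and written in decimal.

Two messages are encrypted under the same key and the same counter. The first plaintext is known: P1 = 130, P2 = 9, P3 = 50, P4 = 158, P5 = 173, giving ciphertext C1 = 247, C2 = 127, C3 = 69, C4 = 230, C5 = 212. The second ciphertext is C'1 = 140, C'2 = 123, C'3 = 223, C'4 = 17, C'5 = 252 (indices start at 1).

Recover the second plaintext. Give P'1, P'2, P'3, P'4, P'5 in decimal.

P'1 = 249, P'2 = 13, P'3 = 168, P'4 = 105, P'5 = 133

In CTR with a reused counter, both messages share the same keystream S_i, so C_i ⊕ C'_i = P_i ⊕ P'_i and thus P'_i = P_i ⊕ C_i ⊕ C'_i.
P'1: 130 ⊕ 247 ⊕ 140 = 249.
P'2: 9 ⊕ 127 ⊕ 123 = 13.
P'3: 50 ⊕ 69 ⊕ 223 = 168.
P'4: 158 ⊕ 230 ⊕ 17 = 105.
P'5: 173 ⊕ 212 ⊕ 252 = 133.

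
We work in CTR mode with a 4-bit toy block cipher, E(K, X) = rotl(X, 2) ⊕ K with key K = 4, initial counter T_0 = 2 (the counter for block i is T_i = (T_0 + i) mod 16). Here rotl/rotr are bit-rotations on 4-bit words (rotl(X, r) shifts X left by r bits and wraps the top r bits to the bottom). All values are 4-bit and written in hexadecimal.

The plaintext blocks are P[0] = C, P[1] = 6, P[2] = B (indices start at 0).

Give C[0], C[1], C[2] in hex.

C[0] = 0, C[1] = E, C[2] = E

CTR encryption: S_i = E(K, T_i) where T_i is the counter for block i; C_i = P_i ⊕ S_i.
C[0]: T = 2, S = E(K, T) = C; C ⊕ C = 0.
C[1]: T = 3, S = E(K, T) = 8; 6 ⊕ 8 = E.
C[2]: T = 4, S = E(K, T) = 5; B ⊕ 5 = E.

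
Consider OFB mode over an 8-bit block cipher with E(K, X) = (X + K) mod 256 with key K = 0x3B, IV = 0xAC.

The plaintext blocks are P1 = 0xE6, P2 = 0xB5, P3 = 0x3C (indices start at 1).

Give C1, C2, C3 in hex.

C1 = 0x01, C2 = 0x97, C3 = 0x61

OFB encryption: S_i = E(K, S_{i−1}) with S_{0} = IV; C_i = P_i ⊕ S_i.
C1: S = E(K, 0xAC) = 0xE7; 0xE6 ⊕ 0xE7 = 0x01.
C2: S = E(K, 0xE7) = 0x22; 0xB5 ⊕ 0x22 = 0x97.
C3: S = E(K, 0x22) = 0x5D; 0x3C ⊕ 0x5D = 0x61.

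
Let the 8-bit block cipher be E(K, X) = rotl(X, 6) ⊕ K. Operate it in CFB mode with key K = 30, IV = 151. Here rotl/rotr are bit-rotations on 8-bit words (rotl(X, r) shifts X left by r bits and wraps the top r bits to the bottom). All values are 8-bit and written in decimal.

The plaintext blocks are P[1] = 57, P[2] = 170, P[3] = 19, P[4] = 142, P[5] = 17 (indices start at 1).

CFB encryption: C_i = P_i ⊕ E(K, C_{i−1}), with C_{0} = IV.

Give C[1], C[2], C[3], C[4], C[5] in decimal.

C[1] = 194, C[2] = 4, C[3] = 12, C[4] = 147, C[5] = 235

C[1]: E(K, 151) = 251; 57 ⊕ 251 = 194.
C[2]: E(K, 194) = 174; 170 ⊕ 174 = 4.
C[3]: E(K, 4) = 31; 19 ⊕ 31 = 12.
C[4]: E(K, 12) = 29; 142 ⊕ 29 = 147.
C[5]: E(K, 147) = 250; 17 ⊕ 250 = 235.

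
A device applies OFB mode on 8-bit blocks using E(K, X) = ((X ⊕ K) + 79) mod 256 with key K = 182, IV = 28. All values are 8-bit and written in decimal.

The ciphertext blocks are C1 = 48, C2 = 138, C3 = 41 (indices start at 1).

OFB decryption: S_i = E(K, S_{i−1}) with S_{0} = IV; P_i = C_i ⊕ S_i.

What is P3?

P1: S = E(K, 28) = 249; 48 ⊕ 249 = 201.
P2: S = E(K, 249) = 158; 138 ⊕ 158 = 20.
P3: S = E(K, 158) = 119; 41 ⊕ 119 = 94.

P3 = 94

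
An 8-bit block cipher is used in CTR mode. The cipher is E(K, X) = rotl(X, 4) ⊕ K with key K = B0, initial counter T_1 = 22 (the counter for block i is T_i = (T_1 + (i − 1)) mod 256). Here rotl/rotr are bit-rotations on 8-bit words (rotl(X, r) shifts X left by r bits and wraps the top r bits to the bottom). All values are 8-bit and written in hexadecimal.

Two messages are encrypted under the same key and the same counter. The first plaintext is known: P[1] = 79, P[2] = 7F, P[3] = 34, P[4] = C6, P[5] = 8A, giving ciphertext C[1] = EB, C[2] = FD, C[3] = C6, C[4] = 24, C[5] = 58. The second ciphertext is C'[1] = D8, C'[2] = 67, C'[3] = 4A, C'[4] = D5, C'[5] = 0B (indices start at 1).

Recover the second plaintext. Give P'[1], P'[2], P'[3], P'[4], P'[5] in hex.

In CTR with a reused counter, both messages share the same keystream S_i, so C_i ⊕ C'_i = P_i ⊕ P'_i and thus P'_i = P_i ⊕ C_i ⊕ C'_i.
P'[1]: 79 ⊕ EB ⊕ D8 = 4A.
P'[2]: 7F ⊕ FD ⊕ 67 = E5.
P'[3]: 34 ⊕ C6 ⊕ 4A = B8.
P'[4]: C6 ⊕ 24 ⊕ D5 = 37.
P'[5]: 8A ⊕ 58 ⊕ 0B = D9.

P'[1] = 4A, P'[2] = E5, P'[3] = B8, P'[4] = 37, P'[5] = D9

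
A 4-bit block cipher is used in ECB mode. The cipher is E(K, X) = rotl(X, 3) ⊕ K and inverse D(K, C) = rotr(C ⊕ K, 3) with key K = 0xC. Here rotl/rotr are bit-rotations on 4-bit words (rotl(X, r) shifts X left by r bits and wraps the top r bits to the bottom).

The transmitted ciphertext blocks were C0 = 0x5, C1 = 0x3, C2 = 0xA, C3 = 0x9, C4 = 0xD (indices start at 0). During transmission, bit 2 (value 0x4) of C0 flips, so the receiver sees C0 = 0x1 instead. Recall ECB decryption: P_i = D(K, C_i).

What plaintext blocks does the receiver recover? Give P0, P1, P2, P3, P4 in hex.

P0 = 0xB, P1 = 0xF, P2 = 0xC, P3 = 0xA, P4 = 0x2

Only C0 changed, to 0x1. In ECB, a change in C_i affects only P_i. Decrypting the received ciphertext:
P0: D(K, 0x1) = 0xB.
P1: D(K, 0x3) = 0xF.
P2: D(K, 0xA) = 0xC.
P3: D(K, 0x9) = 0xA.
P4: D(K, 0xD) = 0x2.
Blocks that differ from the original plaintext: P0.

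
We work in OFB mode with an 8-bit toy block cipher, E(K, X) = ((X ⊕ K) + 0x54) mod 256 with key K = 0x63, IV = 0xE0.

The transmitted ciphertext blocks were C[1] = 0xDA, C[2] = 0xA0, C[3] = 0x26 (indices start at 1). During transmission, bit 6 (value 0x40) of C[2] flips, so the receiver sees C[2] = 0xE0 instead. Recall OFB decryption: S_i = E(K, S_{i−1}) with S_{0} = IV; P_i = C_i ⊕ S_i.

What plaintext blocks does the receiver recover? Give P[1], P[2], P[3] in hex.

Only C[2] changed, to 0xE0. In OFB, a change in C_i flips the same bit in P_i only; the keystream is unaffected. Decrypting the received ciphertext:
P[1]: S = E(K, 0xE0) = 0xD7; 0xDA ⊕ 0xD7 = 0x0D.
P[2]: S = E(K, 0xD7) = 0x08; 0xE0 ⊕ 0x08 = 0xE8.
P[3]: S = E(K, 0x08) = 0xBF; 0x26 ⊕ 0xBF = 0x99.
Blocks that differ from the original plaintext: P[2].

P[1] = 0x0D, P[2] = 0xE8, P[3] = 0x99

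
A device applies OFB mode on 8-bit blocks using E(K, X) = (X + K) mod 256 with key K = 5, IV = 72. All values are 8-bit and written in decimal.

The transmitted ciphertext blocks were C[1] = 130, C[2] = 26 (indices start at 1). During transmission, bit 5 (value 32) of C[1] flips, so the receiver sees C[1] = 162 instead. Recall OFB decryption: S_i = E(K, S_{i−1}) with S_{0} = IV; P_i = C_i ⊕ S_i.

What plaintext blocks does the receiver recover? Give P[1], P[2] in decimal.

P[1] = 239, P[2] = 72

Only C[1] changed, to 162. In OFB, a change in C_i flips the same bit in P_i only; the keystream is unaffected. Decrypting the received ciphertext:
P[1]: S = E(K, 72) = 77; 162 ⊕ 77 = 239.
P[2]: S = E(K, 77) = 82; 26 ⊕ 82 = 72.
Blocks that differ from the original plaintext: P[1].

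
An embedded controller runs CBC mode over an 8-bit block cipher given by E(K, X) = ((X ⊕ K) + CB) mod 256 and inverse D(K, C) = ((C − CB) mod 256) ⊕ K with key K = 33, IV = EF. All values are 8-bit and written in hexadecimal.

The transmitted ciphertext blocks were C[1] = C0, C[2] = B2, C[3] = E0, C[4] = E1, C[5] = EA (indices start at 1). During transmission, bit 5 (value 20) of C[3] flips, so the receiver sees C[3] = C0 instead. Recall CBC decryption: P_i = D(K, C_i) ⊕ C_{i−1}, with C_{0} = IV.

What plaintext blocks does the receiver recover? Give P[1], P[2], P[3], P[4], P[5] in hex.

Only C[3] changed, to C0. In CBC, a change in C_i garbles P_i and flips the same bit in P_{i+1}. Decrypting the received ciphertext:
P[1]: D(K, C0) = C6; C6 ⊕ EF = 29.
P[2]: D(K, B2) = D4; D4 ⊕ C0 = 14.
P[3]: D(K, C0) = C6; C6 ⊕ B2 = 74.
P[4]: D(K, E1) = 25; 25 ⊕ C0 = E5.
P[5]: D(K, EA) = 2C; 2C ⊕ E1 = CD.
Blocks that differ from the original plaintext: P[3], P[4].

P[1] = 29, P[2] = 14, P[3] = 74, P[4] = E5, P[5] = CD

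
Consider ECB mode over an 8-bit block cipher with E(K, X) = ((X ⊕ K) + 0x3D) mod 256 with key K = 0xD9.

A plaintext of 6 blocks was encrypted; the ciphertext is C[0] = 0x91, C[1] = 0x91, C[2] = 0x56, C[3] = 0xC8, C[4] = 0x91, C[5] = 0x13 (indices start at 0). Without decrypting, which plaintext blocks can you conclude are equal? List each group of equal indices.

P[0] = P[1] = P[4]

ECB encrypts each block independently with the same key, so equal ciphertext blocks imply equal plaintext blocks.
C[0] = C[1] = C[4] = 0x91, so P[0] = P[1] = P[4].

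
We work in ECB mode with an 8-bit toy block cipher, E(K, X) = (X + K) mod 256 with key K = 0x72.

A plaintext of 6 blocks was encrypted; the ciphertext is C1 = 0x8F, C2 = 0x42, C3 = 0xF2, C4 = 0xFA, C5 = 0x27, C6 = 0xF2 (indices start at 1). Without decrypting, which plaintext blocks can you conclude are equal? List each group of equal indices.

ECB encrypts each block independently with the same key, so equal ciphertext blocks imply equal plaintext blocks.
C3 = C6 = 0xF2, so P3 = P6.

P3 = P6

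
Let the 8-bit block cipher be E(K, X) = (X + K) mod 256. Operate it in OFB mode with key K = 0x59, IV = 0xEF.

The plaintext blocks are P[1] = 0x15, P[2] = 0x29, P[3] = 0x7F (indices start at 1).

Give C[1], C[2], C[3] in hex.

OFB encryption: S_i = E(K, S_{i−1}) with S_{0} = IV; C_i = P_i ⊕ S_i.
C[1]: S = E(K, 0xEF) = 0x48; 0x15 ⊕ 0x48 = 0x5D.
C[2]: S = E(K, 0x48) = 0xA1; 0x29 ⊕ 0xA1 = 0x88.
C[3]: S = E(K, 0xA1) = 0xFA; 0x7F ⊕ 0xFA = 0x85.

C[1] = 0x5D, C[2] = 0x88, C[3] = 0x85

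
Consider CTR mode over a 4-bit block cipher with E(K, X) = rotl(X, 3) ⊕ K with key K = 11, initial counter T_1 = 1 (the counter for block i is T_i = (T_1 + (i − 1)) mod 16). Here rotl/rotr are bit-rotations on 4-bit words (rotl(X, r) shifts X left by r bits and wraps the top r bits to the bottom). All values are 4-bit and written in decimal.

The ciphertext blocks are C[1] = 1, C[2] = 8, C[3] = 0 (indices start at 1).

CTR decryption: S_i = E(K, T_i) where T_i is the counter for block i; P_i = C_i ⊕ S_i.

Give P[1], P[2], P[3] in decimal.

P[1] = 2, P[2] = 2, P[3] = 2

P[1]: T = 1, S = E(K, T) = 3; 1 ⊕ 3 = 2.
P[2]: T = 2, S = E(K, T) = 10; 8 ⊕ 10 = 2.
P[3]: T = 3, S = E(K, T) = 2; 0 ⊕ 2 = 2.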